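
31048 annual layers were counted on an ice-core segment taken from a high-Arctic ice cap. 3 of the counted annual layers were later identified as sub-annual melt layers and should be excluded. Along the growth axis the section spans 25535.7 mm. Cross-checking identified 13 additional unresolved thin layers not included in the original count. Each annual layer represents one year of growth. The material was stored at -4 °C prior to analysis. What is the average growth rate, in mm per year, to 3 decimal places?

0.822 mm per year

True annual layer count = 31048 − 3 + 13 = 31058.
Extension rate ≈ 25535.7 / 31058 = 0.822 mm per year.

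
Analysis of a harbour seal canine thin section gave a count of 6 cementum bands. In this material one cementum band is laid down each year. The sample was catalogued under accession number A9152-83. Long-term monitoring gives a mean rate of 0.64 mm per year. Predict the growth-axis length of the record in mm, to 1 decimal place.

3.8 mm

6 years of growth are recorded.
6 years at 0.64 mm/year gives 0.64 × 6 = 3.8 mm.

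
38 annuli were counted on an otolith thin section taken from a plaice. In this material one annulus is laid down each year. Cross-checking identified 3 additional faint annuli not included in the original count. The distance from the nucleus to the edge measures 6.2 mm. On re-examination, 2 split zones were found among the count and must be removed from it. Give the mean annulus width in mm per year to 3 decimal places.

Correcting the raw count gives 38 − 2 + 3 = 39 true annuli.
Extension rate ≈ 6.2 / 39 = 0.159 mm per year.

0.159 mm per year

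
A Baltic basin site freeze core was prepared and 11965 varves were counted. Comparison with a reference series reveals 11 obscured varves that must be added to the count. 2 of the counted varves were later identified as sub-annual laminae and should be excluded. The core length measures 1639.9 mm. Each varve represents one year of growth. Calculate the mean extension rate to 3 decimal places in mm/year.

After corrections the count is 11965 − 2 + 11 = 11974 varves.
1639.9 mm over 11974 years gives 1639.9 / 11974 ≈ 0.137 mm/year.

0.137 mm/year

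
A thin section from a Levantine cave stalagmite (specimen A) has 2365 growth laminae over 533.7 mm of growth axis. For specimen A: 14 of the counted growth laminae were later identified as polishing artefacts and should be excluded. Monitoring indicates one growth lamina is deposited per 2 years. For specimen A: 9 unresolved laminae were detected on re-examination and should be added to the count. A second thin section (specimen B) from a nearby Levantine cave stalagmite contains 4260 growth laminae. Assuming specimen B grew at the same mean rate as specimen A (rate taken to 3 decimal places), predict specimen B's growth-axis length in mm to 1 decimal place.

962.8 mm

Specimen A: after corrections the count is 2365 − 14 + 9 = 2360 growth laminae.
Specimen A: at 2 years per growth lamina, 2360 × 2 = 4720 years.
A: 533.7 mm over 4720 years gives 533.7 / 4720 ≈ 0.113 mm per year.
Specimen B: 4260 growth laminae at 2 years each span 4260 × 2 = 8520 years. Length of B = 0.113 × 8520 = 962.8 mm.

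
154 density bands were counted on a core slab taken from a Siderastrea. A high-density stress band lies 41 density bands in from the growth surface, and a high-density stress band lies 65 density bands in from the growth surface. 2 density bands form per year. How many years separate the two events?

12 years

65 − 41 = 24 density bands lie between the two events.
24 density bands at 2 per year is 24 / 2 = 12 years.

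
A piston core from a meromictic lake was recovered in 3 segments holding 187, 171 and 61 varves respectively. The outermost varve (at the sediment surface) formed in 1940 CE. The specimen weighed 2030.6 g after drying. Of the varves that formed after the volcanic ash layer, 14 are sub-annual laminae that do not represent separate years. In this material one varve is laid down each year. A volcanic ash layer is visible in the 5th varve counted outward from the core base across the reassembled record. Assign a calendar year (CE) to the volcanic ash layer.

Total varves = 187 + 171 + 61 = 419.
419 − 5 = 414 varves lie beyond the volcanic ash layer toward the sediment surface.
414 − 14 false = 400 true varves after the volcanic ash layer.
Counting back 400 years from 1940 CE places the volcanic ash layer in 1940 − 400 = 1540 CE.

1540 CE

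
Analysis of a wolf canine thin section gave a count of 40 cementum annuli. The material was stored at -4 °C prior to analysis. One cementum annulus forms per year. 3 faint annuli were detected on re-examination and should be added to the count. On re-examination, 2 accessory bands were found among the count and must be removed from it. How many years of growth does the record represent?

True cementum annulus count = 40 − 2 + 3 = 41.
At one cementum annulus per year, that is 41 years.

41 years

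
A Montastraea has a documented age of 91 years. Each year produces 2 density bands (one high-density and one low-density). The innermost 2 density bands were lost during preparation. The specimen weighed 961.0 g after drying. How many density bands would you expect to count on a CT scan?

180 density bands

Expected density bands: 91 × 2 = 182.
182 − 2 missed = 180 density bands expected in the prepared section.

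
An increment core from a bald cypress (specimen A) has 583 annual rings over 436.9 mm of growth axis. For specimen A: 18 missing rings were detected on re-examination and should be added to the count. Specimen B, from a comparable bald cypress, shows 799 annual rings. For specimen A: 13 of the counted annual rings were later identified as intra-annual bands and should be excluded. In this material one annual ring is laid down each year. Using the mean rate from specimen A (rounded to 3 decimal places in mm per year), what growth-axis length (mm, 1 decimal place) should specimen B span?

Specimen A: after corrections the count is 583 − 13 + 18 = 588 annual rings.
A: 436.9 mm over 588 years gives 436.9 / 588 ≈ 0.743 mm/year.
For B, 0.743 mm/year × 799 years = 593.7 mm.

593.7 mm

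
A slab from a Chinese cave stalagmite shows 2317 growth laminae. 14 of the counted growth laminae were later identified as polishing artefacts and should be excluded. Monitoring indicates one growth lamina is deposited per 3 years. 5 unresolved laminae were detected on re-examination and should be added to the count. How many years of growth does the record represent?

After corrections the count is 2317 − 14 + 5 = 2308 growth laminae.
Multiplying by 3 years per growth lamina: 2308 × 3 = 6924 years.

6924 years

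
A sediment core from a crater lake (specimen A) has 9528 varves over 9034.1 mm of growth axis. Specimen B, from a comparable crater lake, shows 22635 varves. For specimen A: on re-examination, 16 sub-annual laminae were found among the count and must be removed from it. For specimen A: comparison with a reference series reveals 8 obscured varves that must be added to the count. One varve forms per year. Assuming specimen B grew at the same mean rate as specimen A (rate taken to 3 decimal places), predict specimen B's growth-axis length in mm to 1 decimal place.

Specimen A: adjusted count: 9528 − 16 + 8 = 9520 varves.
A: 9034.1 mm over 9520 years gives 9034.1 / 9520 ≈ 0.949 mm/year.
Length of B = 0.949 × 22635 = 21480.6 mm.

21480.6 mm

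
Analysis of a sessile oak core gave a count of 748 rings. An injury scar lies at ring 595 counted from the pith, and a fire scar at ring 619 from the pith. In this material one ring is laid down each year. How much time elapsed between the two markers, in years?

619 − 595 = 24 rings lie between the two events.
That is 24 years at one ring per year.

24 yr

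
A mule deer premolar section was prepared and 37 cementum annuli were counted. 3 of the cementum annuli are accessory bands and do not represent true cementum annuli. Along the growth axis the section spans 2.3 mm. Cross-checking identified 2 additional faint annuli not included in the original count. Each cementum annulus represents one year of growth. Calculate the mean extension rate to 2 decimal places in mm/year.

0.06 mm/year

True cementum annulus count = 37 − 3 + 2 = 36.
2.3 mm over 36 years gives 2.3 / 36 ≈ 0.06 mm/year.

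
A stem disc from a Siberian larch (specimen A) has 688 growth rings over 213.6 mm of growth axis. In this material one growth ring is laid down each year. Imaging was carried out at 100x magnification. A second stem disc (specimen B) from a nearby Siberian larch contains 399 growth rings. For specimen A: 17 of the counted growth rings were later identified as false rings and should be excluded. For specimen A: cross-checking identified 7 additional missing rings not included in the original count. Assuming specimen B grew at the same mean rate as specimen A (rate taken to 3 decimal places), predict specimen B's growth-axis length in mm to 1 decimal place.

Specimen A: after corrections the count is 688 − 17 + 7 = 678 growth rings.
A: Extension rate ≈ 213.6 / 678 = 0.315 mm/yr.
B's length ≈ 0.315 × 399 = 125.7 mm.

125.7 mm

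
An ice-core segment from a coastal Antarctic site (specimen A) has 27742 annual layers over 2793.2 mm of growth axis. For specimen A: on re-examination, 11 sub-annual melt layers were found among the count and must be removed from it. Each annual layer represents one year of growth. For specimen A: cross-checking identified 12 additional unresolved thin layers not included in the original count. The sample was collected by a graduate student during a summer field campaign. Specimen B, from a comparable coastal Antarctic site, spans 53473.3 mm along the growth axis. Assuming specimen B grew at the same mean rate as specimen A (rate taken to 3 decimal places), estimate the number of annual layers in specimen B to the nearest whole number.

529439 annual layers

Specimen A: after corrections the count is 27742 − 11 + 12 = 27743 annual layers.
A: Extension rate ≈ 2793.2 / 27743 = 0.101 mm/yr.
For B, 53473.3 / 0.101 = 529438.61 years ≈ 529439 annual layers.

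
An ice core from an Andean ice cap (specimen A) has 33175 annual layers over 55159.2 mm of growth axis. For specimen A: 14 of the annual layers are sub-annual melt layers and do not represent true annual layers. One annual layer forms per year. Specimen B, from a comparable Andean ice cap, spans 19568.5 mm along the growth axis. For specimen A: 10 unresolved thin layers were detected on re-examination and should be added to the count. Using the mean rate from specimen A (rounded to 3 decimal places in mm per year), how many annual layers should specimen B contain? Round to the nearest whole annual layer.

Specimen A: adjusted count: 33175 − 14 + 10 = 33171 annual layers.
A: 55159.2 mm over 33171 years gives 55159.2 / 33171 ≈ 1.663 mm/yr.
Specimen B: 19568.5 mm / 1.663 mm per year = 11766.99 years ≈ 11767 annual layers.

11767 annual layers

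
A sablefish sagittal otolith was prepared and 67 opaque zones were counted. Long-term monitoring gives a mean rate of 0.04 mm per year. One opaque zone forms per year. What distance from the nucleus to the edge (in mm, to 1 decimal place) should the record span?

The record spans 67 years at 0.04 mm per year.
Predicted length = 0.04 mm/year × 67 years = 2.7 mm.

2.7 mm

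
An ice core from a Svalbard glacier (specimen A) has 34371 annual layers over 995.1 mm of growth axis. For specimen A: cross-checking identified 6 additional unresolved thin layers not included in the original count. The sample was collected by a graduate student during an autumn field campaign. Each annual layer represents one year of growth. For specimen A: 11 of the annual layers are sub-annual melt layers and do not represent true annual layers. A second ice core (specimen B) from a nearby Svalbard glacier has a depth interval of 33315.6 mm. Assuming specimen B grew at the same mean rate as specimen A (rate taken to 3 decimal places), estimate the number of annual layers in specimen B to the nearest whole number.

Specimen A: after corrections the count is 34371 − 11 + 6 = 34366 annual layers.
A: 995.1 mm over 34366 years gives 995.1 / 34366 ≈ 0.029 mm per year.
Specimen B: 33315.6 mm / 0.029 mm per year = 1148813.79 years ≈ 1148814 annual layers.

1148814 annual layers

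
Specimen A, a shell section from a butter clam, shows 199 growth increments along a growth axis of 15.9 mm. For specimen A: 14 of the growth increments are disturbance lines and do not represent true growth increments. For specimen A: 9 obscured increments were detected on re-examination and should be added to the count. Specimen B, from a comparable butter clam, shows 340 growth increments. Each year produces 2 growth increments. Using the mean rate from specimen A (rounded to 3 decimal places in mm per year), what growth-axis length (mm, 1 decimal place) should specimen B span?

27.9 mm

Specimen A: adjusted count: 199 − 14 + 9 = 194 growth increments.
Specimen A: with 2 growth increments per year, 194 / 2 = 97 years.
A: 15.9 mm over 97 years gives 15.9 / 97 ≈ 0.164 mm/yr.
Specimen B: 340 growth increments at 2 per year is 340 / 2 = 170 years. Length of B = 0.164 × 170 = 27.9 mm.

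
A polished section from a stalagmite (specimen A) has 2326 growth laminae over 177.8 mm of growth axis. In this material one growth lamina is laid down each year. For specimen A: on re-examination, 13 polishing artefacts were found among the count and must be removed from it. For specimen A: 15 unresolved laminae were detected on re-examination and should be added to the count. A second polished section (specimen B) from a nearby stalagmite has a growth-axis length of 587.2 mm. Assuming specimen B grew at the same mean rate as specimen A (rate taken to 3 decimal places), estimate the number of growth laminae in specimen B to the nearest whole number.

Specimen A: correcting the raw count gives 2326 − 13 + 15 = 2328 true growth laminae.
A: 177.8 mm over 2328 years gives 177.8 / 2328 ≈ 0.076 mm/yr.
Specimen B: 587.2 mm / 0.076 mm per year = 7726.32 years ≈ 7726 growth laminae.

7726 growth laminae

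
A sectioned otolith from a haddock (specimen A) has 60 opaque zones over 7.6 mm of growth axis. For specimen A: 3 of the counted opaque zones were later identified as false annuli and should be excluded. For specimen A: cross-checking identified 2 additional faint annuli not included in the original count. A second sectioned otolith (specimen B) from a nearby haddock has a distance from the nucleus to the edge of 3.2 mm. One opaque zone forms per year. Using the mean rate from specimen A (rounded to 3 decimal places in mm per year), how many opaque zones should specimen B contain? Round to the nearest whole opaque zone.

Specimen A: adjusted count: 60 − 3 + 2 = 59 opaque zones.
A: 7.6 mm over 59 years gives 7.6 / 59 ≈ 0.129 mm/year.
B spans 3.2 / 0.129 = 24.81 years ≈ 25 opaque zones.

25 opaque zones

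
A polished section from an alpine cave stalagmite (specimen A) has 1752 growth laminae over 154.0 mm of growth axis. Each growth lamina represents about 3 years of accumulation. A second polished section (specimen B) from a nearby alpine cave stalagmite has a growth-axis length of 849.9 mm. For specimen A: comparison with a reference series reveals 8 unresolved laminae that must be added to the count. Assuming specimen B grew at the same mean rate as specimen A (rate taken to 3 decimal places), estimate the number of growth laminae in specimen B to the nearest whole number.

9769 growth laminae

Specimen A: true growth lamina count = 1752 + 8 = 1760.
Specimen A: at 3 years per growth lamina, 1760 × 3 = 5280 years.
A: Extension rate ≈ 154.0 / 5280 = 0.029 mm/year.
For B, 849.9 / 0.029 = 29306.90 years; at 3 years per growth lamina that is 29306.90 / 3 ≈ 9769 growth laminae.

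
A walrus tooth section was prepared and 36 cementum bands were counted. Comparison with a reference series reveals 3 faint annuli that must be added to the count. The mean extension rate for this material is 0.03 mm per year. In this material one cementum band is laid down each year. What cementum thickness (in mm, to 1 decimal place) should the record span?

True cementum band count = 36 + 3 = 39.
Predicted length = 0.03 mm/year × 39 years = 1.2 mm.

1.2 mm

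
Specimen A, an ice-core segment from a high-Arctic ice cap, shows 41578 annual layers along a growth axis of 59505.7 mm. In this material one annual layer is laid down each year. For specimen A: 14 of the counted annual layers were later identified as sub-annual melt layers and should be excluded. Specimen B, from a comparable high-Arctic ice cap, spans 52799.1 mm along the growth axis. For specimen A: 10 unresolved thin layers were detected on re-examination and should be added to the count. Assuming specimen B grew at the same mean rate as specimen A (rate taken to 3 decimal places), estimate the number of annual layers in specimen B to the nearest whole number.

Specimen A: after corrections the count is 41578 − 14 + 10 = 41574 annual layers.
A: Mean rate = 59505.7 mm / 41574 years ≈ 1.431 mm/year.
For B, 52799.1 / 1.431 = 36896.65 years ≈ 36897 annual layers.

36897 annual layers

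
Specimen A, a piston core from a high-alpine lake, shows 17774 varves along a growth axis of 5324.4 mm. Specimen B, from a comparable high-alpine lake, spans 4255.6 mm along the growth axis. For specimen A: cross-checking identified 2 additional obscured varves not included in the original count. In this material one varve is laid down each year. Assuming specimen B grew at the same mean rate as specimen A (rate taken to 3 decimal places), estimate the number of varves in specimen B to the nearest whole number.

14185 varves

Specimen A: adjusted count: 17774 + 2 = 17776 varves.
A: 5324.4 mm over 17776 years gives 5324.4 / 17776 ≈ 0.300 mm per year.
B spans 4255.6 / 0.300 = 14185.33 years ≈ 14185 varves.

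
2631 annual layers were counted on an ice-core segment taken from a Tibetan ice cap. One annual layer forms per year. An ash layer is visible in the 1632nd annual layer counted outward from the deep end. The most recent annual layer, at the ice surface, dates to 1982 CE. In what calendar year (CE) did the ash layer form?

983 CE

Between annual layer 1632 and the ice surface there are 2631 − 1632 = 999 annual layers.
1982 − 999 = 983 CE.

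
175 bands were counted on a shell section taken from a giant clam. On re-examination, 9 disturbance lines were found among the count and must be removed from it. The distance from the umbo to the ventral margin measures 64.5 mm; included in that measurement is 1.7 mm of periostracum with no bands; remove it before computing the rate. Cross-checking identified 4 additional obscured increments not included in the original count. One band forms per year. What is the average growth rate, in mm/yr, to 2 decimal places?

Adjusted count: 175 − 9 + 4 = 170 bands.
Net length = 64.5 − 1.7 = 62.8 mm.
62.8 mm over 170 years gives 62.8 / 170 ≈ 0.37 mm/yr.

0.37 mm/yr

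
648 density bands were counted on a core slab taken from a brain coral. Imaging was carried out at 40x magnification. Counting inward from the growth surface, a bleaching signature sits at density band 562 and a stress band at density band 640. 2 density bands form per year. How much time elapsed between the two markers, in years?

39 years

Separation: 640 − 562 = 78 density bands.
78 density bands at 2 per year is 78 / 2 = 39 years.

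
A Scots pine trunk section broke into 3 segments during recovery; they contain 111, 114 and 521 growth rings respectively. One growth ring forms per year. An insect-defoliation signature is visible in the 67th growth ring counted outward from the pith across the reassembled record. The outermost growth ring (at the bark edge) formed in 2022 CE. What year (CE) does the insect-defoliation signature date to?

Total growth rings = 111 + 114 + 521 = 746.
Between growth ring 67 and the bark edge there are 746 − 67 = 679 growth rings.
The growth ring at the bark edge is 2022 CE, so the insect-defoliation signature dates to 2022 − 679 = 1343 CE.

1343 CE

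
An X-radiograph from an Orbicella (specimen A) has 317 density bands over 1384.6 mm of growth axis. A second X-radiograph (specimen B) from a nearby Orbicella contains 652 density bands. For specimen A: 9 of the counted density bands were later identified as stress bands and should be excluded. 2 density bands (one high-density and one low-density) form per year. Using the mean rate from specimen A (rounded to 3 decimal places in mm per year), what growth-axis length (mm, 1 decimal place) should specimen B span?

Specimen A: true density band count = 317 − 9 = 308.
Specimen A: with 2 density bands per year, 308 / 2 = 154 years.
A: 1384.6 mm over 154 years gives 1384.6 / 154 ≈ 8.991 mm/year.
Specimen B: 652 density bands at 2 per year is 652 / 2 = 326 years. Length of B = 8.991 × 326 = 2931.1 mm.

2931.1 mm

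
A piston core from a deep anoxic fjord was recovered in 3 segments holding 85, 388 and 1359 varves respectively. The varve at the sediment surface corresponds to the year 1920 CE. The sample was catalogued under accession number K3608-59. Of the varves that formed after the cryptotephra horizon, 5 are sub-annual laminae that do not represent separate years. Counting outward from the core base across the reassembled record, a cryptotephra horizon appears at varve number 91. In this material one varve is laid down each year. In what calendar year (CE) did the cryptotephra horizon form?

Total varves = 85 + 388 + 1359 = 1832.
Between varve 91 and the sediment surface there are 1832 − 91 = 1741 varves.
Excluding 5 false varves: 1741 − 5 = 1736.
1920 − 1736 = 184 CE.

184 CE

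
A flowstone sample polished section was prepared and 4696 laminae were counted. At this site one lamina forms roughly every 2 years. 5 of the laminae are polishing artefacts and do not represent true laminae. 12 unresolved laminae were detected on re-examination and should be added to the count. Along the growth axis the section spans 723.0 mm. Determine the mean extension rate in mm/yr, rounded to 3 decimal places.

0.077 mm/yr

Adjusted count: 4696 − 5 + 12 = 4703 laminae.
Multiplying by 2 years per lamina: 4703 × 2 = 9406 years.
723.0 mm over 9406 years gives 723.0 / 9406 ≈ 0.077 mm/yr.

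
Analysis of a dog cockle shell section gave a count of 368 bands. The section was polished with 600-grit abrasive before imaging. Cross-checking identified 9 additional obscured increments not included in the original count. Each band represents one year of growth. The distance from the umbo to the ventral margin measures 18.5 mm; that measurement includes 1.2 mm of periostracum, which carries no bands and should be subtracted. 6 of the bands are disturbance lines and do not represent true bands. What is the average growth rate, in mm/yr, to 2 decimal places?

0.05 mm/yr

Correcting the raw count gives 368 − 6 + 9 = 371 true bands.
Removing the 1.2 mm offcut leaves 18.5 − 1.2 = 17.3 mm.
Extension rate ≈ 17.3 / 371 = 0.05 mm/yr.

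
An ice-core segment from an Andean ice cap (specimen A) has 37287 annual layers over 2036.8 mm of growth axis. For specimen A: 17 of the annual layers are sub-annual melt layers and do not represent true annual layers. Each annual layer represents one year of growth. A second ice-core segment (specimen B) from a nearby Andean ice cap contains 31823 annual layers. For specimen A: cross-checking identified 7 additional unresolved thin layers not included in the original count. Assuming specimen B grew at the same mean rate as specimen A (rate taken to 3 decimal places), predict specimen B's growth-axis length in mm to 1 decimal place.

1750.3 mm

Specimen A: correcting the raw count gives 37287 − 17 + 7 = 37277 true annual layers.
A: Extension rate ≈ 2036.8 / 37277 = 0.055 mm per year.
Length of B = 0.055 × 31823 = 1750.3 mm.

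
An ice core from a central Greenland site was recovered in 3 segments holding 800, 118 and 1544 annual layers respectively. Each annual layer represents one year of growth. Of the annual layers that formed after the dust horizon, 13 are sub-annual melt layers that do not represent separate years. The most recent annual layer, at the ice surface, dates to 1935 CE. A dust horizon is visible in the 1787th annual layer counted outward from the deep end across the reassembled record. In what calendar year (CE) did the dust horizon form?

1273 CE

Total annual layers = 800 + 118 + 1544 = 2462.
2462 − 1787 = 675 annual layers lie beyond the dust horizon toward the ice surface.
675 − 13 false = 662 true annual layers after the dust horizon.
1935 − 662 = 1273 CE.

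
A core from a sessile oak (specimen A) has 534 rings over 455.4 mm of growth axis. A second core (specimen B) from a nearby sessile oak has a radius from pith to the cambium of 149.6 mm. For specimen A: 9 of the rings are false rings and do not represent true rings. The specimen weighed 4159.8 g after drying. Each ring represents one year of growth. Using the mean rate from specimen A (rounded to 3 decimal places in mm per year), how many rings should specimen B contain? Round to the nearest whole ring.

173 rings

Specimen A: correcting the raw count gives 534 − 9 = 525 true rings.
A: Mean rate = 455.4 mm / 525 years ≈ 0.867 mm/year.
B spans 149.6 / 0.867 = 172.55 years ≈ 173 rings.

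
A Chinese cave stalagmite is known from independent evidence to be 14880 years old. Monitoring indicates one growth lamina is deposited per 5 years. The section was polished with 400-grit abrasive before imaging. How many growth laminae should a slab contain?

2976 growth laminae

One growth lamina every 5 years means 14880 / 5 = 2976 growth laminae.
So 2976 growth laminae should be present.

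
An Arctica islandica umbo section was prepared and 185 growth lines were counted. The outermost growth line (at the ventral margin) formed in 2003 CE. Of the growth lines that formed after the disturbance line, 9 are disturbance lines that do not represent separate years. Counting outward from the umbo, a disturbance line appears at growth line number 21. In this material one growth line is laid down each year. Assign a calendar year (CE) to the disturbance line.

1848 CE

185 − 21 = 164 growth lines lie beyond the disturbance line toward the ventral margin.
164 − 9 false = 155 true growth lines after the disturbance line.
2003 − 155 = 1848 CE.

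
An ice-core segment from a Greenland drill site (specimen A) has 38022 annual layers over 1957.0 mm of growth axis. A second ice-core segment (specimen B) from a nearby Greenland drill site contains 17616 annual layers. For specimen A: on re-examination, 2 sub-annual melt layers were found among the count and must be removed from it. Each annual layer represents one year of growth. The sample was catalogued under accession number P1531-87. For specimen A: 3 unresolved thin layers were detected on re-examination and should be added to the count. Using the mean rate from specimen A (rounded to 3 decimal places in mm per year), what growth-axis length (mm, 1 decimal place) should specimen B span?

Specimen A: true annual layer count = 38022 − 2 + 3 = 38023.
A: 1957.0 mm over 38023 years gives 1957.0 / 38023 ≈ 0.051 mm per year.
Length of B = 0.051 × 17616 = 898.4 mm.

898.4 mm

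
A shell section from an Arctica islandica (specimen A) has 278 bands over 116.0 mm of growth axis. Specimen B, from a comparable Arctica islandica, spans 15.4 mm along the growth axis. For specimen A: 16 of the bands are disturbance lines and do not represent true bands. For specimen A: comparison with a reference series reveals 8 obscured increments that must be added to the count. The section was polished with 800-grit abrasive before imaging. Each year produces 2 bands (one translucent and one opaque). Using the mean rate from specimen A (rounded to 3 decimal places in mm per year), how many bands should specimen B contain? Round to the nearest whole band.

36 bands

Specimen A: correcting the raw count gives 278 − 16 + 8 = 270 true bands.
Specimen A: with 2 bands per year, 270 / 2 = 135 years.
A: 116.0 mm over 135 years gives 116.0 / 135 ≈ 0.859 mm/year.
B spans 15.4 / 0.859 = 17.93 years; at 2 bands per year that is 17.93 × 2 ≈ 36 bands.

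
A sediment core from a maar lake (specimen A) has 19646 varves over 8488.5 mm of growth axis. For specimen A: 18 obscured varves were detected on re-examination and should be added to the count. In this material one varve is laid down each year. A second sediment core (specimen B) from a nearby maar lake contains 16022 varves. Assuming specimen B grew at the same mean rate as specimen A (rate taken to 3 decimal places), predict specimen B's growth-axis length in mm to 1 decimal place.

6921.5 mm

Specimen A: after corrections the count is 19646 + 18 = 19664 varves.
A: Extension rate ≈ 8488.5 / 19664 = 0.432 mm/year.
For B, 0.432 mm/year × 16022 years = 6921.5 mm.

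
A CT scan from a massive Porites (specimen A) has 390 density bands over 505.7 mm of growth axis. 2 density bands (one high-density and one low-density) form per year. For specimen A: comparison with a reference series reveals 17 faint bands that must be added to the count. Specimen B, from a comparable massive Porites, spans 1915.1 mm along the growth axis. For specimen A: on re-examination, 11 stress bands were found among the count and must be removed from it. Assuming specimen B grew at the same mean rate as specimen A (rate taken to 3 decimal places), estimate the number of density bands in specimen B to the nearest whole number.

1500 density bands

Specimen A: true density band count = 390 − 11 + 17 = 396.
Specimen A: with 2 density bands per year, 396 / 2 = 198 years.
A: Mean rate = 505.7 mm / 198 years ≈ 2.554 mm/yr.
B spans 1915.1 / 2.554 = 749.84 years; at 2 density bands per year that is 749.84 × 2 ≈ 1500 density bands.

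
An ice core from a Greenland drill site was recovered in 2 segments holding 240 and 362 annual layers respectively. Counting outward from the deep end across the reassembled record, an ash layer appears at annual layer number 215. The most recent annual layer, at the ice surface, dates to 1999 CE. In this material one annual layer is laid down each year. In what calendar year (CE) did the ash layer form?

Total annual layers = 240 + 362 = 602.
602 − 215 = 387 annual layers lie beyond the ash layer toward the ice surface.
The annual layer at the ice surface is 1999 CE, so the ash layer dates to 1999 − 387 = 1612 CE.

1612 CE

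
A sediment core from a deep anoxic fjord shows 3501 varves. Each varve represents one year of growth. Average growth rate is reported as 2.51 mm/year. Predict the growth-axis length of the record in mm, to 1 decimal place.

The record spans 3501 years at 2.51 mm per year.
3501 years at 2.51 mm/year gives 2.51 × 3501 = 8787.5 mm.

8787.5 mm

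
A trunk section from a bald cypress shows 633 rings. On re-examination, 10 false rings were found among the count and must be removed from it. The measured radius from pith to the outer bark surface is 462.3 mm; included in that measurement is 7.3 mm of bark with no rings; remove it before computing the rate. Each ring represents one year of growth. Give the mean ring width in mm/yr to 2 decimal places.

0.73 mm/yr

True ring count = 633 − 10 = 623.
The growth record spans 462.3 − 7.3 = 455.0 mm.
Mean rate = 455.0 mm / 623 years ≈ 0.73 mm/yr.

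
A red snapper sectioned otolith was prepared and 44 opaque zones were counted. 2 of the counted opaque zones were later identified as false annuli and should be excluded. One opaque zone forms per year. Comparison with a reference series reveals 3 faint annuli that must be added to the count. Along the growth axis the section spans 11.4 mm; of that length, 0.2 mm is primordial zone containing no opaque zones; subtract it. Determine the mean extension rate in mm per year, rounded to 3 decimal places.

0.249 mm per year

Adjusted count: 44 − 2 + 3 = 45 opaque zones.
Net length = 11.4 − 0.2 = 11.2 mm.
Extension rate ≈ 11.2 / 45 = 0.249 mm per year.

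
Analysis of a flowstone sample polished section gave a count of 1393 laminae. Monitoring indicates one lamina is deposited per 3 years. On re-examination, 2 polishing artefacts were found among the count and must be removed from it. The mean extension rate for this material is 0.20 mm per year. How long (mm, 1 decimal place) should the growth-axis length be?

True lamina count = 1393 − 2 = 1391.
1391 laminae at 3 years each span 1391 × 3 = 4173 years.
Length ≈ 0.20 × 4173 = 834.6 mm.

834.6 mm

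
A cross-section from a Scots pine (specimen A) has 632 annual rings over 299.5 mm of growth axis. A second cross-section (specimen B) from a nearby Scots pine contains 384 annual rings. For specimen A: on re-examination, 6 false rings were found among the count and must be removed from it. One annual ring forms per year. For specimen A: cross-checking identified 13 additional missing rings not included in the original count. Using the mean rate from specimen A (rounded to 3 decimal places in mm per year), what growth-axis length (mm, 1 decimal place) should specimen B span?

180.1 mm

Specimen A: adjusted count: 632 − 6 + 13 = 639 annual rings.
A: Mean rate = 299.5 mm / 639 years ≈ 0.469 mm/yr.
B's length ≈ 0.469 × 384 = 180.1 mm.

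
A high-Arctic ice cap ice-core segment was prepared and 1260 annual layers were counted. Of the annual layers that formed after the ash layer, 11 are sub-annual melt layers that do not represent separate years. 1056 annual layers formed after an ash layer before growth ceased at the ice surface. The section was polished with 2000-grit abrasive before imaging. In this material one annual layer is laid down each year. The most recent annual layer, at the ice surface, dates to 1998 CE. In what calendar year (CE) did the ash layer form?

There are 1056 annual layers younger than the ash layer.
Removing the 11 false annual layers leaves 1056 − 11 = 1045 true annual layers beyond the ash layer.
Counting back 1045 years from 1998 CE places the ash layer in 1998 − 1045 = 953 CE.

953 CE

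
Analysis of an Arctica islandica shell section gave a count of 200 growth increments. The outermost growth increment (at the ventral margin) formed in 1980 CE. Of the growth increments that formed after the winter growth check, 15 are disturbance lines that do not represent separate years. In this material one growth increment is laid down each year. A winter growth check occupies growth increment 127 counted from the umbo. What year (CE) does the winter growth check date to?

1922 CE

The winter growth check sits at growth increment 127 from the umbo, so 200 − 127 = 73 growth increments formed after it.
73 − 15 false = 58 true growth increments after the winter growth check.
Counting back 58 years from 1980 CE places the winter growth check in 1980 − 58 = 1922 CE.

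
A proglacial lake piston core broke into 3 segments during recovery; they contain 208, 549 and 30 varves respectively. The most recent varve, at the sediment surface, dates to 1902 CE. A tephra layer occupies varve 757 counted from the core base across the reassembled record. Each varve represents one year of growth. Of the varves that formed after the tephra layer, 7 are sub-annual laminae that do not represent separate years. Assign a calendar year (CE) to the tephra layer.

Total varves = 208 + 549 + 30 = 787.
The tephra layer sits at varve 757 from the core base, so 787 − 757 = 30 varves formed after it.
30 − 7 false = 23 true varves after the tephra layer.
1902 − 23 = 1879 CE.

1879 CE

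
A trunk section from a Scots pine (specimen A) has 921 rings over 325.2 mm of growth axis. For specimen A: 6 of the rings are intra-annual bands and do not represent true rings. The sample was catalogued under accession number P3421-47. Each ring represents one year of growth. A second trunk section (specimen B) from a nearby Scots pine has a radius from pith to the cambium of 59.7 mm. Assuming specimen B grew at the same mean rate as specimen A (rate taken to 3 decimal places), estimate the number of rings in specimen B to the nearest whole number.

Specimen A: after corrections the count is 921 − 6 = 915 rings.
A: Mean rate = 325.2 mm / 915 years ≈ 0.355 mm/year.
Specimen B: 59.7 mm / 0.355 mm per year = 168.17 years ≈ 168 rings.

168 rings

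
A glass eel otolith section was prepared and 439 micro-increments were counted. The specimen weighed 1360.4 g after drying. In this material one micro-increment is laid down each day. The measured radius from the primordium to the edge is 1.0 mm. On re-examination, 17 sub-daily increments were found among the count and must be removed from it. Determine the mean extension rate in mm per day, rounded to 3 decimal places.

0.002 mm per day

True micro-increment count = 439 − 17 = 422.
1.0 mm over 422 days gives 1.0 / 422 ≈ 0.002 mm per day.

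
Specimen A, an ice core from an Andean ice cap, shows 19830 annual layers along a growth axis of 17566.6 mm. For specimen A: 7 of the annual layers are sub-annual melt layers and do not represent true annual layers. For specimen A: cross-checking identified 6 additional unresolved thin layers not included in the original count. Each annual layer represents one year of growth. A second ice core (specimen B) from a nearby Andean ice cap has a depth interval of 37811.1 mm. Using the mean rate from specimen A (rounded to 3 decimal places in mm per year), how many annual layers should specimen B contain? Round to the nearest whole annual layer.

Specimen A: after corrections the count is 19830 − 7 + 6 = 19829 annual layers.
A: Extension rate ≈ 17566.6 / 19829 = 0.886 mm per year.
Specimen B: 37811.1 mm / 0.886 mm per year = 42676.19 years ≈ 42676 annual layers.

42676 annual layers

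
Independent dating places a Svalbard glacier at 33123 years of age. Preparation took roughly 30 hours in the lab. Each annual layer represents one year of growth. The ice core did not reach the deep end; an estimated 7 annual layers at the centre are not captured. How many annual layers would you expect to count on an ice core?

33116 annual layers

At one annual layer per year, 33123 years correspond to 33123 annual layers.
33123 − 7 missed = 33116 annual layers expected in the prepared section.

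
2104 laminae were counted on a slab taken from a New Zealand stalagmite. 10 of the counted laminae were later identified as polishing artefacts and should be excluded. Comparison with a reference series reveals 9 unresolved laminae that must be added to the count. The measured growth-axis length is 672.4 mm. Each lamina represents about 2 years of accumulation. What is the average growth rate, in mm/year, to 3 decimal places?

0.160 mm/year

After corrections the count is 2104 − 10 + 9 = 2103 laminae.
At 2 years per lamina, 2103 × 2 = 4206 years.
Mean rate = 672.4 mm / 4206 years ≈ 0.160 mm/year.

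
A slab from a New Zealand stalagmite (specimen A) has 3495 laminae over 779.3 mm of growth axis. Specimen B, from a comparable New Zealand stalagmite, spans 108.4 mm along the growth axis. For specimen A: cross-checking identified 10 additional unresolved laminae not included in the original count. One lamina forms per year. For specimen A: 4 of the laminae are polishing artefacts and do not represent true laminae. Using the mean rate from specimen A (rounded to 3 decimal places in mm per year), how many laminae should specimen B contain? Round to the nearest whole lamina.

Specimen A: after corrections the count is 3495 − 4 + 10 = 3501 laminae.
A: Extension rate ≈ 779.3 / 3501 = 0.223 mm per year.
For B, 108.4 / 0.223 = 486.10 years ≈ 486 laminae.

486 laminae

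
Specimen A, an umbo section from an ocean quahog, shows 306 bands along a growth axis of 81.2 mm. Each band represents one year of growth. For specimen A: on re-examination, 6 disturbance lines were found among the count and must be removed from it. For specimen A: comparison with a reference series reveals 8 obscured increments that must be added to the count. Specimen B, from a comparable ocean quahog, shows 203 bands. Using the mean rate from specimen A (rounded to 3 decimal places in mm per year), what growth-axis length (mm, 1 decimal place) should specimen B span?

Specimen A: after corrections the count is 306 − 6 + 8 = 308 bands.
A: Mean rate = 81.2 mm / 308 years ≈ 0.264 mm per year.
For B, 0.264 mm/year × 203 years = 53.6 mm.

53.6 mm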